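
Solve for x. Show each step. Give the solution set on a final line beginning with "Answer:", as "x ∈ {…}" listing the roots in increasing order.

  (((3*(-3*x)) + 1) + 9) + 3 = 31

Step 1. [(((3*(-3*x)) + 1) + 9) + 3 = 31] subtract 3: x sits inside (… + 3) ⇒ sub: ((3*(-3*x)) + 1) + 9 = 28.
Step 2. [((3*(-3*x)) + 1) + 9 = 28] peel the +9: subtract 9 from each side. So sub: (3*(-3*x)) + 1 = 19.
Step 3. [(3*(-3*x)) + 1 = 19] peel the +1: subtract 1 from each side ⇒ sub: 3*(-3*x) = 18.
Step 4. [3*(-3*x) = 18] 3·(inner) — divide through by 3, so div: -3*x = 6.
Step 5. [-3*x = 6] divide by the outer -3. So div: x = -2.

Answer: x ∈ {-2}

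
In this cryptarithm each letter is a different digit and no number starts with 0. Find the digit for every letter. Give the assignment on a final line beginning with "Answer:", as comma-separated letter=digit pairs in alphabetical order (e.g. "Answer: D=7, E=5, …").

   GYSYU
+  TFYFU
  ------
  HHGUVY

Step 1. [H] H is the leading digit of a 6-digit sum of two 5-digit numbers; the final carry is exactly 1 ⇒ H=1.
Step 2. [col 1: U + U ≡ Y (mod 10)] several values work for Y in column 1 (U + U ≡ Y (mod 10), carry-in 0); try Y=8 ⇒ Y=8.
Step 3. [col 1: U + U ≡ Y (mod 10)] U=9 is one option consistent with column 1 (U + U ≡ Y (mod 10), carry-in 0) — take it. So U=9.
Step 4. [col 2: Y + F ≡ V (mod 10)] several values work for F in column 2 (Y + F ≡ V (mod 10), carry-in 1); try F=5 ⇒ F=5.
Step 5. [col 2: Y + F ≡ V (mod 10)] column 2: given Y=8, F=5, carry-in 1, and digits 1,5,8,9 already taken and all letters distinct, Y+F≡V (mod 10) forces V=4, so V=4.
Step 6. [col 3: S + Y ≡ U (mod 10)] from column 3 (Y=8, U=9, carry-in 1, digits 1,4,5,8,9 already taken and all letters distinct): S must equal 0, so S=0.
Step 7. [col 4: Y + F ≡ G (mod 10)] column 4: given Y=8, F=5, carry-in 0, and digits 0,1,4,5,8,9 already taken and all letters distinct, Y+F≡G (mod 10) forces G=3 ⇒ G=3.
Step 8. [col 5: G + T ≡ H (mod 10)] column 5 reads G+T+carry(1)=H with G=3, H=1; with digits 0,1,3,4,5,8,9 already taken and all letters distinct, the only value for T is 7, so T=7.

Answer: F=5, G=3, H=1, S=0, T=7, U=9, V=4, Y=8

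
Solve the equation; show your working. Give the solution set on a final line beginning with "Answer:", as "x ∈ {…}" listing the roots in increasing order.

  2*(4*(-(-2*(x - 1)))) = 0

Step 1. [2*(4*(-(-2*(x - 1)))) = 0] leading coefficient 2: divide by 2. So div: 4*(-(-2*(x - 1))) = 0.
Step 2. [4*(-(-2*(x - 1))) = 0] leading coefficient 4: divide by 4, so div: -(-2*(x - 1)) = 0.
Step 3. [-(-2*(x - 1)) = 0] leading − — multiply by −1 ⇒ neg: -2*(x - 1) = 0.
Step 4. [-2*(x - 1) = 0] -2 out front; divide by -2 ⇒ div: x - 1 = 0.
Step 5. [x - 1 = 0] the outer -1 inverts by adding 1 ⇒ sub: x = 1.

Answer: x ∈ {1}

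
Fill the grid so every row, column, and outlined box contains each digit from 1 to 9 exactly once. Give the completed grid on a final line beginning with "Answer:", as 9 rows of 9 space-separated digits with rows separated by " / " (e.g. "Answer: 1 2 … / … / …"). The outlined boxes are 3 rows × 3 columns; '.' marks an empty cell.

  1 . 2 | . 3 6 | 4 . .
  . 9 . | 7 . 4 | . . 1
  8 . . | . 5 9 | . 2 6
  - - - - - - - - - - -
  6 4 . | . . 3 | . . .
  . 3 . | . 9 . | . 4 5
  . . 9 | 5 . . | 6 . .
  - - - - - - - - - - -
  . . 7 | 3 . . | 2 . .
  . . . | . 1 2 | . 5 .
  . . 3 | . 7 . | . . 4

Step 1. [r1c4∈{8}] only 8 remains possible at r1c4. So r1c4=8.
Step 2. [r7c5∈{4,6,8}] across col 5, 6 lands solely at r7c5. So r7c5=6.
Step 3. [r1c2∈{5,7}] across row 1, 5 lands solely at r1c2 ⇒ r1c2=5.
Step 4. [r7c1∈{4,5,9}] 4 has one home in row 7: r7c1. So r7c1=4.
Step 5. [r9c8∈{1,6,8,9}] in col 8, 6 fits only at r9c8, so r9c8=6.
Step 6. [r8c1∈{9}] nothing but 9 survives at r8c1, so r8c1=9.
Step 7. [r3c7∈{3,7}] across row 3, 3 lands solely at r3c7. So r3c7=3.
Step 8. [r2c8∈{8}] r2c8 has the single candidate 8 ⇒ r2c8=8.
Step 9. [r8c9∈{3,7,8}] row 8 places 3 nowhere but r8c9 ⇒ r8c9=3.
Step 10. [r8c7∈{7,8}] row 8 places 7 nowhere but r8c7, so r8c7=7.
Step 11. [r5c4∈{1,2,6}] in row 5, 6 fits only at r5c4, so r5c4=6.
Step 12. [r5c1∈{2,7}] across row 5, 2 lands solely at r5c1. So r5c1=2.
Step 13. [r4c4∈{1,2}] 2 has one home in col 4: r4c4. So r4c4=2.
Step 14. [r4c5∈{8}] nothing but 8 survives at r4c5, so r4c5=8.
Step 15. [r6c1∈{7}] nothing but 7 survives at r6c1 ⇒ r6c1=7.
Step 16. [r6c6∈{1}] r6c6 is down to just 1, so r6c6=1.
Step 17. [r6c2∈{8}] only 8 remains possible at r6c2, so r6c2=8.
Step 18. [r7c9∈{8,9}] in col 9, 8 fits only at r7c9, so r7c9=8.
Step 19. [r7c8∈{1,9}] across row 7, 9 lands solely at r7c8, so r7c8=9.
Step 20. [r4c8∈{1,7}] across col 8, 1 lands solely at r4c8. So r4c8=1.
Step 21. [r1c9∈{7,9}] row 1 places 9 nowhere but r1c9. So r1c9=9.
Step 22. [r9c7∈{1}] r9c7's peers cover all but 1, so r9c7=1.
Step 23. [r8c3∈{6,8}] in row 8, 8 fits only at r8c3, so r8c3=8.
Step 24. [r9c1∈{5}] nothing but 5 survives at r9c1, so r9c1=5.
Step 25. [r6c9∈{2}] r6c9's peers cover all but 2, so r6c9=2.
Step 26. [r8c4∈{4}] only 4 remains possible at r8c4. So r8c4=4.
Step 27. [r7c2∈{1}] only 1 remains possible at r7c2. So r7c2=1.
Step 28. [r4c9∈{7}] r4c9 is down to just 7. So r4c9=7.
Step 29. [r9c2∈{2}] only 2 remains possible at r9c2. So r9c2=2.
Step 30. [r5c3∈{1}] only 1 remains possible at r5c3 ⇒ r5c3=1.
Step 31. [r3c3∈{4}] r3c3 is down to just 4, so r3c3=4.
Step 32. [r2c5∈{2}] only 2 remains possible at r2c5, so r2c5=2.
Step 33. [r6c8∈{3}] nothing but 3 survives at r6c8, so r6c8=3.
Step 34. [r9c4∈{9}] only 9 remains possible at r9c4, so r9c4=9.
Step 35. [r6c5∈{4}] r6c5 is down to just 4. So r6c5=4.
Step 36. [r9c6∈{8}] r9c6's peers cover all but 8. So r9c6=8.
Step 37. [r5c7∈{8}] r5c7's peers cover all but 8, so r5c7=8.
Step 38. [r3c2∈{7}] r3c2 is down to just 7. So r3c2=7.
Step 39. [r7c6∈{5}] r7c6 is down to just 5, so r7c6=5.
Step 40. [r2c1∈{3}] r2c1 has the single candidate 3 ⇒ r2c1=3.
Step 41. [r2c3∈{6}] r2c3's peers cover all but 6, so r2c3=6.
Step 42. [r4c3∈{5}] r4c3 is down to just 5 ⇒ r4c3=5.
Step 43. [r8c2∈{6}] r8c2 is down to just 6. So r8c2=6.
Step 44. [r4c7∈{9}] only 9 remains possible at r4c7 ⇒ r4c7=9.
Step 45. [r2c7∈{5}] r2c7's peers cover all but 5. So r2c7=5.
Step 46. [r1c8∈{7}] r1c8 has the single candidate 7, so r1c8=7.
Step 47. [r3c4∈{1}] r3c4 has the single candidate 1 ⇒ r3c4=1.
Step 48. [r5c6∈{7}] r5c6 has the single candidate 7, so r5c6=7.

Answer: 1 5 2 8 3 6 4 7 9 / 3 9 6 7 2 4 5 8 1 / 8 7 4 1 5 9 3 2 6 / 6 4 5 2 8 3 9 1 7 / 2 3 1 6 9 7 8 4 5 / 7 8 9 5 4 1 6 3 2 / 4 1 7 3 6 5 2 9 8 / 9 6 8 4 1 2 7 5 3 / 5 2 3 9 7 8 1 6 4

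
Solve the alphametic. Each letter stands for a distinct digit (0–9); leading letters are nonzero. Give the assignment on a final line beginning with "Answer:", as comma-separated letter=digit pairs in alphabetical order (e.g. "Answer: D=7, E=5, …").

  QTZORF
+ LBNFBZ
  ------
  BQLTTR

Step 1. [col 1: F + Z ≡ R (mod 10)] no forcing yet in column 1 (carry-in 0); F=2 is free and consistent — try it, so F=2.
Step 2. [col 1: F + Z ≡ R (mod 10)] column 1 (F + Z ≡ R (mod 10), carry-in 0) doesn't pin Z yet; pick Z=8 and continue ⇒ Z=8.
Step 3. [col 1: F + Z ≡ R (mod 10)] column 1 reads F+Z+carry(0)=R with F=2, Z=8; with digits 2,8 already taken and all letters distinct, the only value for R is 0, so R=0.
Step 4. [col 2: R + B ≡ T (mod 10)] no forcing yet in column 2 (carry-in 1); T=7 is free and consistent — try it, so T=7.
Step 5. [col 2: R + B ≡ T (mod 10)] column 2: given R=0, T=7, carry-in 1, and digits 0,2,7,8 already taken and all letters distinct, R+B≡T (mod 10) forces B=6 ⇒ B=6.
Step 6. [col 3: O + F ≡ T (mod 10)] in column 3 we have O+F≡T with carry-in 0; given F=2, T=7 and digits 0,2,6,7,8 already taken and all letters distinct, that pins O to 5. So O=5.
Step 7. [col 4: Z + N ≡ L (mod 10)] L=1 is one option consistent with column 4 (Z + N ≡ L (mod 10), carry-in 0) — take it, so L=1.
Step 8. [col 4: Z + N ≡ L (mod 10)] column 4: given Z=8, L=1, carry-in 0, and digits 0,1,2,5,6,7,8 already taken and all letters distinct, Z+N≡L (mod 10) forces N=3 ⇒ N=3.
Step 9. [col 5: T + B ≡ Q (mod 10)] column 5: given T=7, B=6, carry-in 1, and digits 0,1,2,3,5,6,7,8 already taken and all letters distinct, T+B≡Q (mod 10) forces Q=4. So Q=4.

Answer: B=6, F=2, L=1, N=3, O=5, Q=4, R=0, T=7, Z=8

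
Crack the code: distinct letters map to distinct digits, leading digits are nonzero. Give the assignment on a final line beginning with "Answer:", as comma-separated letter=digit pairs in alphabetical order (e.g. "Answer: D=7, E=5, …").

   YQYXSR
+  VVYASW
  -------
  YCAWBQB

Step 1. [col 1: R + W ≡ B (mod 10)] B=9 is one option consistent with column 1 (R + W ≡ B (mod 10), carry-in 0) — take it ⇒ B=9.
Step 2. [Y] adding two 6-digit numbers gives at most 6+1 digits, and here it does — Y is that final carry and must be 1 ⇒ Y=1.
Step 3. [col 1: R + W ≡ B (mod 10)] R=7 is one option consistent with column 1 (R + W ≡ B (mod 10), carry-in 0) — take it. So R=7.
Step 4. [col 1: R + W ≡ B (mod 10)] column 1 reads R+W+carry(0)=B with R=7, B=9; with digits 1,7,9 already taken and all letters distinct, the only value for W is 2, so W=2.
Step 5. [col 2: S + S ≡ Q (mod 10)] Q=6 is one option consistent with column 2 (S + S ≡ Q (mod 10), carry-in 0) — take it, so Q=6.
Step 6. [col 2: S + S ≡ Q (mod 10)] column 2 (S + S ≡ Q (mod 10), carry-in 0) doesn't pin S yet; pick S=3 and continue ⇒ S=3.
Step 7. [col 3: X + A ≡ B (mod 10)] no forcing yet in column 3 (carry-in 0); X=5 is free and consistent — try it. So X=5.
Step 8. [col 3: X + A ≡ B (mod 10)] column 3 reads X+A+carry(0)=B with X=5, B=9; with digits 1,2,3,5,6,7,9 already taken and all letters distinct, the only value for A is 4. So A=4.
Step 9. [col 5: Q + V ≡ A (mod 10)] in column 5 we have Q+V≡A with carry-in 0; given Q=6, A=4 and digits 1,2,3,4,5,6,7,9 already taken and all letters distinct, that pins V to 8, so V=8.
Step 10. [col 6: Y + V ≡ C (mod 10)] from column 6 (Y=1, V=8, carry-in 1, digits 1,2,3,4,5,6,7,8,9 already taken and all letters distinct): C must equal 0, so C=0.

Answer: A=4, B=9, C=0, Q=6, R=7, S=3, V=8, W=2, X=5, Y=1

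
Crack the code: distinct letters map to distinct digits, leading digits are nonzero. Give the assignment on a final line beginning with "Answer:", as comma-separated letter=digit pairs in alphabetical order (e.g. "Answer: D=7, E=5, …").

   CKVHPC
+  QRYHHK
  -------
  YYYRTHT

Step 1. [col 1: C + K ≡ T (mod 10)] column 1 (C + K ≡ T (mod 10), carry-in 0) doesn't pin T yet; pick T=8 and continue. So T=8.
Step 2. [col 1: C + K ≡ T (mod 10)] column 1 (C + K ≡ T (mod 10), carry-in 0) doesn't pin K yet; pick K=5 and continue. So K=5.
Step 3. [Y] the sum has 7 digits but both addends have 6; that extra leading digit Y is the final carry, namely 1 ⇒ Y=1.
Step 4. [col 1: C + K ≡ T (mod 10)] column 1 reads C+K+carry(0)=T with K=5, T=8; with digits 1,5,8 already taken and all letters distinct, the only value for C is 3 ⇒ C=3.
Step 5. [col 2: P + H ≡ H (mod 10)] in column 2 we have P+H≡H with carry-in 0; given nothing yet and digits 1,3,5,8 already taken and all letters distinct, that pins P to 0. So P=0.
Step 6. [col 2: P + H ≡ H (mod 10)] no forcing yet in column 2 (carry-in 0); H=9 is free and consistent — try it. So H=9.
Step 7. [col 4: V + Y ≡ R (mod 10)] no forcing yet in column 4 (carry-in 1); R=6 is free and consistent — try it ⇒ R=6.
Step 8. [col 4: V + Y ≡ R (mod 10)] from column 4 (Y=1, R=6, carry-in 1, digits 0,1,3,5,6,8,9 already taken and all letters distinct): V must equal 4, so V=4.
Step 9. [col 6: C + Q ≡ Y (mod 10)] from column 6 (C=3, Y=1, carry-in 1, digits 0,1,3,4,5,6,8,9 already taken and all letters distinct): Q must equal 7 ⇒ Q=7.

Answer: C=3, H=9, K=5, P=0, Q=7, R=6, T=8, V=4, Y=1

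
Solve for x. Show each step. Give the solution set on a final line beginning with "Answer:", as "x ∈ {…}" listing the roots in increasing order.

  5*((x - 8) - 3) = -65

Step 1. [5*((x - 8) - 3) = -65] 5·(inner) — divide through by 5 ⇒ div: (x - 8) - 3 = -13.
Step 2. [(x - 8) - 3 = -13] 3 comes off first (add 3), so sub: x - 8 = -10.
Step 3. [x - 8 = -10] -8 is outermost — add 8 both sides. So sub: x = -2.

Answer: x ∈ {-2}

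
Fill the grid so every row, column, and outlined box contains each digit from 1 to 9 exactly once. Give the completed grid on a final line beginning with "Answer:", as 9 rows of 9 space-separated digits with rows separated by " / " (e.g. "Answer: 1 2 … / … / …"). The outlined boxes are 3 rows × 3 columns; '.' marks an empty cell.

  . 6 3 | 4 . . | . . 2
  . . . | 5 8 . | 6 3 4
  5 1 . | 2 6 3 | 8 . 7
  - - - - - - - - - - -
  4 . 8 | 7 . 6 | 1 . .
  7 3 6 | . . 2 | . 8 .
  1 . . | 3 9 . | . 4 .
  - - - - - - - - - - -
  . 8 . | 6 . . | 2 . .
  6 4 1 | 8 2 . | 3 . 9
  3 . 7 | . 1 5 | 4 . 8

Step 1. [r5c9∈{5}] r5c9 has the single candidate 5. So r5c9=5.
Step 2. [r4c2∈{2,5,9}] across box 4, 9 lands solely at r4c2. So r4c2=9.
Step 3. [r8c6∈{7}] r8c6 is down to just 7. So r8c6=7.
Step 4. [r1c8∈{1,5,9}] across box 3, 1 lands solely at r1c8 ⇒ r1c8=1.
Step 5. [r1c6∈{9}] r1c6's peers cover all but 9 ⇒ r1c6=9.
Step 6. [r2c1∈{2,9}] across col 1, 2 lands solely at r2c1 ⇒ r2c1=2.
Step 7. [r7c3∈{5,9}] box 7 places 5 nowhere but r7c3. So r7c3=5.
Step 8. [r6c2∈{2,5}] row 6 places 5 nowhere but r6c2. So r6c2=5.
Step 9. [r7c5∈{3,4}] across row 7, 3 lands solely at r7c5. So r7c5=3.
Step 10. [r3c3∈{4,9}] row 3 places 4 nowhere but r3c3. So r3c3=4.
Step 11. [r9c8∈{6}] r9c8 is down to just 6 ⇒ r9c8=6.
Step 12. [r9c4∈{9}] nothing but 9 survives at r9c4, so r9c4=9.
Step 13. [r7c9∈{1}] r7c9 has the single candidate 1, so r7c9=1.
Step 14. [r6c3∈{2}] r6c3 has the single candidate 2, so r6c3=2.
Step 15. [r4c9∈{3}] r4c9 has the single candidate 3, so r4c9=3.
Step 16. [r2c2∈{7}] nothing but 7 survives at r2c2 ⇒ r2c2=7.
Step 17. [r1c5∈{7}] r1c5 is down to just 7, so r1c5=7.
Step 18. [r1c7∈{5}] only 5 remains possible at r1c7, so r1c7=5.
Step 19. [r8c8∈{5}] only 5 remains possible at r8c8 ⇒ r8c8=5.
Step 20. [r6c7∈{7}] only 7 remains possible at r6c7, so r6c7=7.
Step 21. [r4c8∈{2}] r4c8 has the single candidate 2, so r4c8=2.
Step 22. [r5c4∈{1}] r5c4 has the single candidate 1 ⇒ r5c4=1.
Step 23. [r7c8∈{7}] r7c8 is down to just 7 ⇒ r7c8=7.
Step 24. [r3c8∈{9}] nothing but 9 survives at r3c8. So r3c8=9.
Step 25. [r2c3∈{9}] r2c3 has the single candidate 9 ⇒ r2c3=9.
Step 26. [r6c9∈{6}] nothing but 6 survives at r6c9, so r6c9=6.
Step 27. [r2c6∈{1}] r2c6's peers cover all but 1. So r2c6=1.
Step 28. [r7c1∈{9}] only 9 remains possible at r7c1 ⇒ r7c1=9.
Step 29. [r7c6∈{4}] r7c6 is down to just 4, so r7c6=4.
Step 30. [r5c7∈{9}] nothing but 9 survives at r5c7. So r5c7=9.
Step 31. [r1c1∈{8}] r1c1's peers cover all but 8. So r1c1=8.
Step 32. [r4c5∈{5}] r4c5 has the single candidate 5 ⇒ r4c5=5.
Step 33. [r5c5∈{4}] r5c5 has the single candidate 4. So r5c5=4.
Step 34. [r9c2∈{2}] nothing but 2 survives at r9c2, so r9c2=2.
Step 35. [r6c6∈{8}] only 8 remains possible at r6c6, so r6c6=8.

Answer: 8 6 3 4 7 9 5 1 2 / 2 7 9 5 8 1 6 3 4 / 5 1 4 2 6 3 8 9 7 / 4 9 8 7 5 6 1 2 3 / 7 3 6 1 4 2 9 8 5 / 1 5 2 3 9 8 7 4 6 / 9 8 5 6 3 4 2 7 1 / 6 4 1 8 2 7 3 5 9 / 3 2 7 9 1 5 4 6 8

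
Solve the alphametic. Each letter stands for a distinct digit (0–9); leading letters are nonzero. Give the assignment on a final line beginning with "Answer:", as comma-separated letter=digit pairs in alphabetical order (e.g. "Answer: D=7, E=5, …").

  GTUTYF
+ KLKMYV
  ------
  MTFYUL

Step 1. [col 1: F + V ≡ L (mod 10)] no forcing yet in column 1 (carry-in 0); L=0 is free and consistent — try it ⇒ L=0.
Step 2. [col 1: F + V ≡ L (mod 10)] several values work for V in column 1 (F + V ≡ L (mod 10), carry-in 0); try V=1, so V=1.
Step 3. [col 1: F + V ≡ L (mod 10)] in column 1 we have F+V≡L with carry-in 0; given V=1, L=0 and digits 0,1 already taken and all letters distinct, that pins F to 9. So F=9.
Step 4. [col 2: Y + Y ≡ U (mod 10)] no forcing yet in column 2 (carry-in 1); Y=6 is free and consistent — try it, so Y=6.
Step 5. [col 2: Y + Y ≡ U (mod 10)] from column 2 (Y=6, carry-in 1, digits 0,1,6,9 already taken and all letters distinct): U must equal 3 ⇒ U=3.
Step 6. [col 3: T + M ≡ Y (mod 10)] column 3 (T + M ≡ Y (mod 10), carry-in 1) doesn't pin T yet; pick T=8 and continue, so T=8.
Step 7. [col 3: T + M ≡ Y (mod 10)] column 3: given T=8, Y=6, carry-in 1, and digits 0,1,3,6,8,9 already taken and all letters distinct, T+M≡Y (mod 10) forces M=7. So M=7.
Step 8. [col 4: U + K ≡ F (mod 10)] from column 4 (U=3, F=9, carry-in 1, digits 0,1,3,6,7,8,9 already taken and all letters distinct): K must equal 5, so K=5.
Step 9. [col 6: G + K ≡ M (mod 10)] in column 6 we have G+K≡M with carry-in 0; given K=5, M=7 and digits 0,1,3,5,6,7,8,9 already taken and all letters distinct, that pins G to 2, so G=2.

Answer: F=9, G=2, K=5, L=0, M=7, T=8, U=3, V=1, Y=6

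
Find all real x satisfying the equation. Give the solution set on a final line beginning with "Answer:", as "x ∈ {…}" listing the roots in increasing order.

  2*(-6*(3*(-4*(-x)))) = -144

Step 1. [2*(-6*(3*(-4*(-x)))) = -144] 2 out front; divide by 2, so div: -6*(3*(-4*(-x))) = -72.
Step 2. [-6*(3*(-4*(-x))) = -72] leading coefficient -6: divide by -6. So div: 3*(-4*(-x)) = 12.
Step 3. [3*(-4*(-x)) = 12] 3·(inner) — divide through by 3, so div: -4*(-x) = 4.
Step 4. [-4*(-x) = 4] LHS = -4·(…); ÷-4 both sides. So div: -x = -1.
Step 5. [-x = -1] flip signs both sides, so neg: x = 1.

Answer: x ∈ {1}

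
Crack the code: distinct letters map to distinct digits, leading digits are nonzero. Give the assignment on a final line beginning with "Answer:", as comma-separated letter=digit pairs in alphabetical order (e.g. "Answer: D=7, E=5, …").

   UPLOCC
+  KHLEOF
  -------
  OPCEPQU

Step 1. [col 1: C + F ≡ U (mod 10)] U=5 is one option consistent with column 1 (C + F ≡ U (mod 10), carry-in 0) — take it, so U=5.
Step 2. [col 1: C + F ≡ U (mod 10)] column 1 (C + F ≡ U (mod 10), carry-in 0) doesn't pin C yet; pick C=8 and continue ⇒ C=8.
Step 3. [col 1: C + F ≡ U (mod 10)] from column 1 (C=8, U=5, carry-in 0, digits 5,8 already taken and all letters distinct): F must equal 7 ⇒ F=7.
Step 4. [col 2: C + O ≡ Q (mod 10)] Q=0 is one option consistent with column 2 (C + O ≡ Q (mod 10), carry-in 1) — take it, so Q=0.
Step 5. [col 2: C + O ≡ Q (mod 10)] from column 2 (C=8, Q=0, carry-in 1, digits 0,5,7,8 already taken and all letters distinct): O must equal 1, so O=1.
Step 6. [col 3: O + E ≡ P (mod 10)] column 3 (O + E ≡ P (mod 10), carry-in 1) doesn't pin E yet; pick E=2 and continue. So E=2.
Step 7. [col 3: O + E ≡ P (mod 10)] in column 3 we have O+E≡P with carry-in 1; given O=1, E=2 and digits 0,1,2,5,7,8 already taken and all letters distinct, that pins P to 4, so P=4.
Step 8. [col 4: L + L ≡ E (mod 10)] from column 4 (E=2, carry-in 0, digits 0,1,2,4,5,7,8 already taken and all letters distinct): L must equal 6 ⇒ L=6.
Step 9. [col 5: P + H ≡ C (mod 10)] from column 5 (P=4, C=8, carry-in 1, digits 0,1,2,4,5,6,7,8 already taken and all letters distinct): H must equal 3. So H=3.
Step 10. [col 6: U + K ≡ P (mod 10)] from column 6 (U=5, P=4, carry-in 0, digits 0,1,2,3,4,5,6,7,8 already taken and all letters distinct): K must equal 9, so K=9.

Answer: C=8, E=2, F=7, H=3, K=9, L=6, O=1, P=4, Q=0, U=5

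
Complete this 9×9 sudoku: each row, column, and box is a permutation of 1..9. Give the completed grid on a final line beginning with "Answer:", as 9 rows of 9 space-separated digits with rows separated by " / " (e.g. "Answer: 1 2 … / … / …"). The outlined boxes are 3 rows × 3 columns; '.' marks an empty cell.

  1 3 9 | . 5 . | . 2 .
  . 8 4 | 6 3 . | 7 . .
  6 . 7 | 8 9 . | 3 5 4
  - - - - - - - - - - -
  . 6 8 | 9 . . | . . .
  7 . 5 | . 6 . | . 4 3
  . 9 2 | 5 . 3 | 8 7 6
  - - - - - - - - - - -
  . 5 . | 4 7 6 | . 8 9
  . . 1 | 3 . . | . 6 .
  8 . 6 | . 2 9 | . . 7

Step 1. [r4c8∈{1}] r4c8's peers cover all but 1 ⇒ r4c8=1.
Step 2. [r9c7∈{1,4,5}] r9c7 is the only open cell in row 9 admitting 5 ⇒ r9c7=5.
Step 3. [r4c7∈{2}] only 2 remains possible at r4c7, so r4c7=2.
Step 4. [r7c1∈{2,3}] r7c1 is the only open cell in row 7 admitting 2. So r7c1=2.
Step 5. [r4c5∈{4}] r4c5's peers cover all but 4. So r4c5=4.
Step 6. [r3c6∈{1,2}] across row 3, 1 lands solely at r3c6 ⇒ r3c6=1.
Step 7. [r8c7∈{4}] r8c7 has the single candidate 4. So r8c7=4.
Step 8. [r5c4∈{1,2}] r5c4 is the only open cell in col 4 admitting 2 ⇒ r5c4=2.
Step 9. [r1c6∈{4,7}] row 1 places 4 nowhere but r1c6. So r1c6=4.
Step 10. [r8c6∈{5,8}] across row 8, 5 lands solely at r8c6 ⇒ r8c6=5.
Step 11. [r9c4∈{1}] r9c4 has the single candidate 1, so r9c4=1.
Step 12. [r6c5∈{1}] only 1 remains possible at r6c5, so r6c5=1.
Step 13. [r2c9∈{1}] r2c9 is down to just 1, so r2c9=1.
Step 14. [r8c9∈{2}] only 2 remains possible at r8c9, so r8c9=2.
Step 15. [r9c2∈{4}] r9c2's peers cover all but 4, so r9c2=4.
Step 16. [r1c4∈{7}] r1c4 has the single candidate 7 ⇒ r1c4=7.
Step 17. [r6c1∈{4}] only 4 remains possible at r6c1, so r6c1=4.
Step 18. [r5c2∈{1}] nothing but 1 survives at r5c2, so r5c2=1.
Step 19. [r7c7∈{1}] nothing but 1 survives at r7c7. So r7c7=1.
Step 20. [r4c9∈{5}] nothing but 5 survives at r4c9, so r4c9=5.
Step 21. [r2c8∈{9}] only 9 remains possible at r2c8 ⇒ r2c8=9.
Step 22. [r5c7∈{9}] only 9 remains possible at r5c7, so r5c7=9.
Step 23. [r2c6∈{2}] r2c6 is down to just 2 ⇒ r2c6=2.
Step 24. [r8c1∈{9}] only 9 remains possible at r8c1. So r8c1=9.
Step 25. [r8c5∈{8}] r8c5 has the single candidate 8, so r8c5=8.
Step 26. [r8c2∈{7}] r8c2 has the single candidate 7, so r8c2=7.
Step 27. [r1c9∈{8}] r1c9's peers cover all but 8, so r1c9=8.
Step 28. [r5c6∈{8}] nothing but 8 survives at r5c6. So r5c6=8.
Step 29. [r3c2∈{2}] r3c2 has the single candidate 2 ⇒ r3c2=2.
Step 30. [r4c6∈{7}] nothing but 7 survives at r4c6, so r4c6=7.
Step 31. [r7c3∈{3}] nothing but 3 survives at r7c3 ⇒ r7c3=3.
Step 32. [r1c7∈{6}] r1c7's peers cover all but 6 ⇒ r1c7=6.
Step 33. [r9c8∈{3}] r9c8 is down to just 3. So r9c8=3.
Step 34. [r2c1∈{5}] r2c1 has the single candidate 5. So r2c1=5.
Step 35. [r4c1∈{3}] r4c1's peers cover all but 3. So r4c1=3.

Answer: 1 3 9 7 5 4 6 2 8 / 5 8 4 6 3 2 7 9 1 / 6 2 7 8 9 1 3 5 4 / 3 6 8 9 4 7 2 1 5 / 7 1 5 2 6 8 9 4 3 / 4 9 2 5 1 3 8 7 6 / 2 5 3 4 7 6 1 8 9 / 9 7 1 3 8 5 4 6 2 / 8 4 6 1 2 9 5 3 7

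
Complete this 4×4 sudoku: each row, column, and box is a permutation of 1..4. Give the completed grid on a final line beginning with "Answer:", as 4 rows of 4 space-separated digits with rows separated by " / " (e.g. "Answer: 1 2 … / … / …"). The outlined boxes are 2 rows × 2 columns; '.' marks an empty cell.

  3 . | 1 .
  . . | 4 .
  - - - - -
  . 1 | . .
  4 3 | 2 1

Step 1. [r2c2∈{2}] r2c2's peers cover all but 2. So r2c2=2.
Step 2. [r3c4∈{3,4}] in row 3, 4 fits only at r3c4, so r3c4=4.
Step 3. [r1c4∈{2}] nothing but 2 survives at r1c4. So r1c4=2.
Step 4. [r3c1∈{2}] r3c1 has the single candidate 2 ⇒ r3c1=2.
Step 5. [r2c1∈{1}] nothing but 1 survives at r2c1, so r2c1=1.
Step 6. [r1c2∈{4}] r1c2's peers cover all but 4, so r1c2=4.
Step 7. [r2c4∈{3}] only 3 remains possible at r2c4 ⇒ r2c4=3.
Step 8. [r3c3∈{3}] r3c3 has the single candidate 3 ⇒ r3c3=3.

Answer: 3 4 1 2 / 1 2 4 3 / 2 1 3 4 / 4 3 2 1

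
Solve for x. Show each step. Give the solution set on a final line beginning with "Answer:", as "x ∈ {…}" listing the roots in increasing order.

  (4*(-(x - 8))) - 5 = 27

Step 1. [(4*(-(x - 8))) - 5 = 27] 5 comes off first (add 5), so sub: 4*(-(x - 8)) = 32.
Step 2. [4*(-(x - 8)) = 32] LHS = 4·(…); ÷4 both sides. So div: -(x - 8) = 8.
Step 3. [-(x - 8) = 8] flip signs both sides ⇒ neg: x - 8 = -8.
Step 4. [x - 8 = -8] peel the -8: add 8 from each side, so sub: x = 0.

Answer: x ∈ {0}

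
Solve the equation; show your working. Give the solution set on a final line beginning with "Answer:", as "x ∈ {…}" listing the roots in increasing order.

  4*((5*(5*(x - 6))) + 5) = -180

Step 1. [4*((5*(5*(x - 6))) + 5) = -180] divide by the outer 4 ⇒ div: (5*(5*(x - 6))) + 5 = -45.
Step 2. [(5*(5*(x - 6))) + 5 = -45] peel the +5: subtract 5 from each side, so sub: 5*(5*(x - 6)) = -50.
Step 3. [5*(5*(x - 6)) = -50] leading coefficient 5: divide by 5 ⇒ div: 5*(x - 6) = -10.
Step 4. [5*(x - 6) = -10] leading coefficient 5: divide by 5, so div: x - 6 = -2.
Step 5. [x - 6 = -2] the outer -6 inverts by adding 6. So sub: x = 4.

Answer: x ∈ {4}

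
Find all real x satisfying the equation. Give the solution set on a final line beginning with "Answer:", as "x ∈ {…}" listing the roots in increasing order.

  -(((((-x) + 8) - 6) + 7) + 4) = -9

Step 1. [-(((((-x) + 8) - 6) + 7) + 4) = -9] LHS negated; negate both sides ⇒ neg: ((((-x) + 8) - 6) + 7) + 4 = 9.
Step 2. [((((-x) + 8) - 6) + 7) + 4 = 9] the outer +4 inverts by subtracting 4, so sub: (((-x) + 8) - 6) + 7 = 5.
Step 3. [(((-x) + 8) - 6) + 7 = 5] subtract 7: x sits inside (… + 7), so sub: ((-x) + 8) - 6 = -2.
Step 4. [((-x) + 8) - 6 = -2] peel the -6: add 6 from each side. So sub: (-x) + 8 = 4.
Step 5. [(-x) + 8 = 4] +8 is outermost — subtract 8 both sides. So sub: -x = -4.
Step 6. [-x = -4] flip signs both sides. So neg: x = 4.

Answer: x ∈ {4}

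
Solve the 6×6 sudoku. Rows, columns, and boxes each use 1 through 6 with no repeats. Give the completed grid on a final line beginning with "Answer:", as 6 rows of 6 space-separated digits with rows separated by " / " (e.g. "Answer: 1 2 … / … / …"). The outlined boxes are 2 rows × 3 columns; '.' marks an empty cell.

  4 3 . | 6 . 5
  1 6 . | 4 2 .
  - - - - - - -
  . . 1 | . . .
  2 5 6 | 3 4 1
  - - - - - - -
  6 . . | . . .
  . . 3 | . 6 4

Step 1. [r5c5∈{1,3,5}] 3 has one home in col 5: r5c5 ⇒ r5c5=3.
Step 2. [r5c6∈{2}] r5c6's peers cover all but 2 ⇒ r5c6=2.
Step 3. [r5c3∈{4,5}] 4 has one home in col 3: r5c3, so r5c3=4.
Step 4. [r5c4∈{1,5}] row 5 places 5 nowhere but r5c4 ⇒ r5c4=5.
Step 5. [r6c2∈{1,2}] r6c2 is the only open cell in row 6 admitting 2. So r6c2=2.
Step 6. [r1c3∈{2}] r1c3's peers cover all but 2 ⇒ r1c3=2.
Step 7. [r5c2∈{1}] nothing but 1 survives at r5c2 ⇒ r5c2=1.
Step 8. [r3c4∈{2}] nothing but 2 survives at r3c4 ⇒ r3c4=2.
Step 9. [r6c1∈{5}] r6c1 is down to just 5, so r6c1=5.
Step 10. [r2c6∈{3}] r2c6 is down to just 3. So r2c6=3.
Step 11. [r6c4∈{1}] r6c4 has the single candidate 1 ⇒ r6c4=1.
Step 12. [r3c1∈{3}] r3c1's peers cover all but 3. So r3c1=3.
Step 13. [r3c2∈{4}] only 4 remains possible at r3c2, so r3c2=4.
Step 14. [r2c3∈{5}] r2c3 has the single candidate 5 ⇒ r2c3=5.
Step 15. [r1c5∈{1}] r1c5 has the single candidate 1, so r1c5=1.
Step 16. [r3c5∈{5}] nothing but 5 survives at r3c5. So r3c5=5.
Step 17. [r3c6∈{6}] only 6 remains possible at r3c6. So r3c6=6.

Answer: 4 3 2 6 1 5 / 1 6 5 4 2 3 / 3 4 1 2 5 6 / 2 5 6 3 4 1 / 6 1 4 5 3 2 / 5 2 3 1 6 4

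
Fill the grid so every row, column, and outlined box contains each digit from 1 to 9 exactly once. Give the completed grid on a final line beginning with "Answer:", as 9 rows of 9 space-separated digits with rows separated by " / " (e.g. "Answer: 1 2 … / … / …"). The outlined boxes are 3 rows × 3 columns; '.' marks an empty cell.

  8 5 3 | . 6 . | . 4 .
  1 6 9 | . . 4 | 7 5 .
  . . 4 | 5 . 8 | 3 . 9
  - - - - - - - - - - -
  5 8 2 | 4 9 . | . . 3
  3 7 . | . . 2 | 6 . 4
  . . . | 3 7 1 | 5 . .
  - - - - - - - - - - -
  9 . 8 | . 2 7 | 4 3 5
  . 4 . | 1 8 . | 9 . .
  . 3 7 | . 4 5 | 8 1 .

Step 1. [r1c7∈{1,2}] r1c7 is the only open cell in col 7 admitting 2 ⇒ r1c7=2.
Step 2. [r8c9∈{2,6,7}] col 9 places 7 nowhere but r8c9. So r8c9=7.
Step 3. [r9c9∈{2,6}] across col 9, 6 lands solely at r9c9. So r9c9=6.
Step 4. [r8c8∈{2}] only 2 remains possible at r8c8, so r8c8=2.
Step 5. [r8c1∈{6}] nothing but 6 survives at r8c1, so r8c1=6.
Step 6. [r5c8∈{8,9}] 9 has one home in row 5: r5c8, so r5c8=9.
Step 7. [r1c4∈{7,9}] 7 has one home in row 1: r1c4 ⇒ r1c4=7.
Step 8. [r3c2∈{2}] nothing but 2 survives at r3c2 ⇒ r3c2=2.
Step 9. [r6c8∈{8}] only 8 remains possible at r6c8, so r6c8=8.
Step 10. [r2c5∈{3}] only 3 remains possible at r2c5. So r2c5=3.
Step 11. [r6c3∈{6}] r6c3 has the single candidate 6, so r6c3=6.
Step 12. [r4c7∈{1}] r4c7 has the single candidate 1. So r4c7=1.
Step 13. [r6c9∈{2}] nothing but 2 survives at r6c9. So r6c9=2.
Step 14. [r3c5∈{1}] r3c5 has the single candidate 1 ⇒ r3c5=1.
Step 15. [r2c9∈{8}] r2c9's peers cover all but 8 ⇒ r2c9=8.
Step 16. [r7c4∈{6}] r7c4 is down to just 6. So r7c4=6.
Step 17. [r5c3∈{1}] r5c3 is down to just 1 ⇒ r5c3=1.
Step 18. [r6c1∈{4}] r6c1's peers cover all but 4. So r6c1=4.
Step 19. [r3c1∈{7}] only 7 remains possible at r3c1. So r3c1=7.
Step 20. [r8c6∈{3}] r8c6 has the single candidate 3. So r8c6=3.
Step 21. [r2c4∈{2}] r2c4's peers cover all but 2 ⇒ r2c4=2.
Step 22. [r1c6∈{9}] only 9 remains possible at r1c6, so r1c6=9.
Step 23. [r4c6∈{6}] nothing but 6 survives at r4c6. So r4c6=6.
Step 24. [r8c3∈{5}] r8c3 is down to just 5, so r8c3=5.
Step 25. [r3c8∈{6}] r3c8's peers cover all but 6. So r3c8=6.
Step 26. [r6c2∈{9}] nothing but 9 survives at r6c2. So r6c2=9.
Step 27. [r5c5∈{5}] r5c5's peers cover all but 5, so r5c5=5.
Step 28. [r5c4∈{8}] nothing but 8 survives at r5c4, so r5c4=8.
Step 29. [r9c4∈{9}] r9c4 has the single candidate 9 ⇒ r9c4=9.
Step 30. [r7c2∈{1}] r7c2 is down to just 1, so r7c2=1.
Step 31. [r9c1∈{2}] r9c1 has the single candidate 2. So r9c1=2.
Step 32. [r4c8∈{7}] r4c8's peers cover all but 7, so r4c8=7.
Step 33. [r1c9∈{1}] only 1 remains possible at r1c9, so r1c9=1.

Answer: 8 5 3 7 6 9 2 4 1 / 1 6 9 2 3 4 7 5 8 / 7 2 4 5 1 8 3 6 9 / 5 8 2 4 9 6 1 7 3 / 3 7 1 8 5 2 6 9 4 / 4 9 6 3 7 1 5 8 2 / 9 1 8 6 2 7 4 3 5 / 6 4 5 1 8 3 9 2 7 / 2 3 7 9 4 5 8 1 6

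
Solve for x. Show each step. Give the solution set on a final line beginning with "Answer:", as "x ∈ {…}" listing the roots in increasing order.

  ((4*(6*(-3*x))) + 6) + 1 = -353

Step 1. [((4*(6*(-3*x))) + 6) + 1 = -353] +1 is outermost — subtract 1 both sides. So sub: (4*(6*(-3*x))) + 6 = -354.
Step 2. [(4*(6*(-3*x))) + 6 = -354] the outer +6 inverts by subtracting 6 ⇒ sub: 4*(6*(-3*x)) = -360.
Step 3. [4*(6*(-3*x)) = -360] 4 out front; divide by 4, so div: 6*(-3*x) = -90.
Step 4. [6*(-3*x) = -90] leading coefficient 6: divide by 6. So div: -3*x = -15.
Step 5. [-3*x = -15] -3 out front; divide by -3, so div: x = 5.

Answer: x ∈ {5}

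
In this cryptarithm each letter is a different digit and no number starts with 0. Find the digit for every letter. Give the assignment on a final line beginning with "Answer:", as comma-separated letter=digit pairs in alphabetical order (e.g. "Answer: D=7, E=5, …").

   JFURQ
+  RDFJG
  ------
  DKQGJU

Step 1. [col 1: Q + G ≡ U (mod 10)] column 1 (Q + G ≡ U (mod 10), carry-in 0) doesn't pin Q yet; pick Q=5 and continue. So Q=5.
Step 2. [col 1: Q + G ≡ U (mod 10)] no forcing yet in column 1 (carry-in 0); G=8 is free and consistent — try it, so G=8.
Step 3. [col 1: Q + G ≡ U (mod 10)] column 1: given Q=5, G=8, carry-in 0, and digits 5,8 already taken and all letters distinct, Q+G≡U (mod 10) forces U=3, so U=3.
Step 4. [D] the sum has 6 digits but both addends have 5; that extra leading digit D is the final carry, namely 1. So D=1.
Step 5. [col 2: R + J ≡ J (mod 10)] in column 2 we have R+J≡J with carry-in 1; given nothing yet and digits 1,3,5,8 already taken and all letters distinct, that pins R to 9, so R=9.
Step 6. [col 2: R + J ≡ J (mod 10)] several values work for J in column 2 (R + J ≡ J (mod 10), carry-in 1); try J=7 ⇒ J=7.
Step 7. [col 3: U + F ≡ G (mod 10)] from column 3 (U=3, G=8, carry-in 1, digits 1,3,5,7,8,9 already taken and all letters distinct): F must equal 4, so F=4.
Step 8. [col 5: J + R ≡ K (mod 10)] in column 5 we have J+R≡K with carry-in 0; given J=7, R=9 and digits 1,3,4,5,7,8,9 already taken and all letters distinct, that pins K to 6. So K=6.

Answer: D=1, F=4, G=8, J=7, K=6, Q=5, R=9, U=3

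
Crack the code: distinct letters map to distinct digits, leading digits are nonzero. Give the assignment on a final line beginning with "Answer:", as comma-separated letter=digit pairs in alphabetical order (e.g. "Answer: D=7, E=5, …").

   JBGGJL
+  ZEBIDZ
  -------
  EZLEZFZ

Step 1. [E] the sum has 7 digits but both addends have 6; that extra leading digit E is the final carry, namely 1 ⇒ E=1.
Step 2. [col 1: L + Z ≡ Z (mod 10)] column 1: given nothing yet, carry-in 0, and digits 1 already taken and all letters distinct, L+Z≡Z (mod 10) forces L=0. So L=0.
Step 3. [col 1: L + Z ≡ Z (mod 10)] Z=6 is one option consistent with column 1 (L + Z ≡ Z (mod 10), carry-in 0) — take it ⇒ Z=6.
Step 4. [col 2: J + D ≡ F (mod 10)] column 2 (J + D ≡ F (mod 10), carry-in 0) doesn't pin F yet; pick F=4 and continue, so F=4.
Step 5. [col 2: J + D ≡ F (mod 10)] column 2 (J + D ≡ F (mod 10), carry-in 0) doesn't pin D yet; pick D=5 and continue ⇒ D=5.
Step 6. [col 2: J + D ≡ F (mod 10)] column 2 reads J+D+carry(0)=F with D=5, F=4; with digits 0,1,4,5,6 already taken and all letters distinct, the only value for J is 9 ⇒ J=9.
Step 7. [col 3: G + I ≡ Z (mod 10)] G=3 is one option consistent with column 3 (G + I ≡ Z (mod 10), carry-in 1) — take it. So G=3.
Step 8. [col 3: G + I ≡ Z (mod 10)] from column 3 (G=3, Z=6, carry-in 1, digits 0,1,3,4,5,6,9 already taken and all letters distinct): I must equal 2. So I=2.
Step 9. [col 4: G + B ≡ E (mod 10)] column 4 reads G+B+carry(0)=E with G=3, E=1; with digits 0,1,2,3,4,5,6,9 already taken and all letters distinct, the only value for B is 8, so B=8.

Answer: B=8, D=5, E=1, F=4, G=3, I=2, J=9, L=0, Z=6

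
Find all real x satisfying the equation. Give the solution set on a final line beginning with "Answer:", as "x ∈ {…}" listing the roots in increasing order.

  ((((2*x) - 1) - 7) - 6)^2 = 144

Step 1. [((((2*x) - 1) - 7) - 6)^2 = 144] √ both sides: 144 ≥ 0 gives two branches ⇒ sqrt: (((2*x) - 1) - 7) - 6 = 12 or -12.
Step 2. [(((2*x) - 1) - 7) - 6 = 12 or -12] the outer -6 inverts by adding 6. So sub: ((2*x) - 1) - 7 = 18 or -6.
Step 3. [((2*x) - 1) - 7 = 18 or -6] add 7: x sits inside (… - 7), so sub: (2*x) - 1 = 25 or 1.
Step 4. [(2*x) - 1 = 25 or 1] 1 comes off first (add 1). So sub: 2*x = 26 or 2.
Step 5. [2*x = 26 or 2] 2·(inner) — divide through by 2. So div: x = 13 or 1.

Answer: x ∈ {1, 13}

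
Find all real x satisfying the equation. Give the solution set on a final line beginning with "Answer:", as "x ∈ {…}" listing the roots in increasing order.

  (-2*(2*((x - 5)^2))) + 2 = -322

Step 1. [(-2*(2*((x - 5)^2))) + 2 = -322] -2 | LHS and -2 | -322: pull -2 out, so factor: (2*((x - 5)^2)) - 1 = 161.
Step 2. [(2*((x - 5)^2)) - 1 = 161] -1 is outermost — add 1 both sides, so sub: 2*((x - 5)^2) = 162.
Step 3. [2*((x - 5)^2) = 162] 2·(inner) — divide through by 2, so div: (x - 5)^2 = 81.
Step 4. [(x - 5)^2 = 81] 81 ≥ 0, LHS is (·)² — take ±√, so sqrt: x - 5 = 9 or -9.
Step 5. [x - 5 = 9 or -9] -5 is outermost — add 5 both sides, so sub: x = 14 or -4.

Answer: x ∈ {-4, 14}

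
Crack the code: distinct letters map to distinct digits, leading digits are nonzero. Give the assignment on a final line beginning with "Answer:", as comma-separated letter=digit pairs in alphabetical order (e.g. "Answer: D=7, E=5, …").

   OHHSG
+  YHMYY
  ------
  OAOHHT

Step 1. [O] O is the leading digit of a 6-digit sum of two 5-digit numbers; the final carry is exactly 1, so O=1.
Step 2. [col 1: G + Y ≡ T (mod 10)] several values work for G in column 1 (G + Y ≡ T (mod 10), carry-in 0); try G=4. So G=4.
Step 3. [col 1: G + Y ≡ T (mod 10)] column 1 (G + Y ≡ T (mod 10), carry-in 0) doesn't pin T yet; pick T=2 and continue ⇒ T=2.
Step 4. [col 1: G + Y ≡ T (mod 10)] column 1 reads G+Y+carry(0)=T with G=4, T=2; with digits 1,2,4 already taken and all letters distinct, the only value for Y is 8 ⇒ Y=8.
Step 5. [col 2: S + Y ≡ H (mod 10)] column 2 (S + Y ≡ H (mod 10), carry-in 1) doesn't pin S yet; pick S=6 and continue. So S=6.
Step 6. [col 2: S + Y ≡ H (mod 10)] column 2: given S=6, Y=8, carry-in 1, and digits 1,2,4,6,8 already taken and all letters distinct, S+Y≡H (mod 10) forces H=5 ⇒ H=5.
Step 7. [col 3: H + M ≡ H (mod 10)] from column 3 (H=5, carry-in 1, digits 1,2,4,5,6,8 already taken and all letters distinct): M must equal 9. So M=9.
Step 8. [col 5: O + Y ≡ A (mod 10)] from column 5 (O=1, Y=8, carry-in 1, digits 1,2,4,5,6,8,9 already taken and all letters distinct): A must equal 0. So A=0.

Answer: A=0, G=4, H=5, M=9, O=1, S=6, T=2, Y=8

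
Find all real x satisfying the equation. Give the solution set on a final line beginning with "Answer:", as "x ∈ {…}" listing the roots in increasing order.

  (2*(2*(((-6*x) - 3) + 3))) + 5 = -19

Step 1. [(2*(2*(((-6*x) - 3) + 3))) + 5 = -19] the outer +5 inverts by subtracting 5. So sub: 2*(2*(((-6*x) - 3) + 3)) = -24.
Step 2. [2*(2*(((-6*x) - 3) + 3)) = -24] LHS = 2·(…); ÷2 both sides. So div: 2*(((-6*x) - 3) + 3) = -12.
Step 3. [2*(((-6*x) - 3) + 3) = -12] divide by the outer 2, so div: ((-6*x) - 3) + 3 = -6.
Step 4. [((-6*x) - 3) + 3 = -6] +3 is outermost — subtract 3 both sides. So sub: (-6*x) - 3 = -9.
Step 5. [(-6*x) - 3 = -9] add 3: x sits inside (… - 3) ⇒ sub: -6*x = -6.
Step 6. [-6*x = -6] leading coefficient -6: divide by -6 ⇒ div: x = 1.

Answer: x ∈ {1}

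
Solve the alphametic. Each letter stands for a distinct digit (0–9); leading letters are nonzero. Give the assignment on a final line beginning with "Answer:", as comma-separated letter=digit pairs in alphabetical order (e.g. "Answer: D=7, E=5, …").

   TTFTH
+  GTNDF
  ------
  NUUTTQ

Step 1. [N] N is the leading digit of a 6-digit sum of two 5-digit numbers; the final carry is exactly 1 ⇒ N=1.
Step 2. [col 1: H + F ≡ Q (mod 10)] H=8 is one option consistent with column 1 (H + F ≡ Q (mod 10), carry-in 0) — take it, so H=8.
Step 3. [col 1: H + F ≡ Q (mod 10)] Q=3 is one option consistent with column 1 (H + F ≡ Q (mod 10), carry-in 0) — take it. So Q=3.
Step 4. [col 1: H + F ≡ Q (mod 10)] from column 1 (H=8, Q=3, carry-in 0, digits 1,3,8 already taken and all letters distinct): F must equal 5, so F=5.
Step 5. [col 2: T + D ≡ T (mod 10)] in column 2 we have T+D≡T with carry-in 1; given nothing yet and digits 1,3,5,8 already taken and all letters distinct, that pins D to 9 ⇒ D=9.
Step 6. [col 2: T + D ≡ T (mod 10)] column 2 (T + D ≡ T (mod 10), carry-in 1) doesn't pin T yet; pick T=7 and continue. So T=7.
Step 7. [col 4: T + T ≡ U (mod 10)] from column 4 (T=7, carry-in 0, digits 1,3,5,7,8,9 already taken and all letters distinct): U must equal 4, so U=4.
Step 8. [col 5: T + G ≡ U (mod 10)] from column 5 (T=7, U=4, carry-in 1, digits 1,3,4,5,7,8,9 already taken and all letters distinct): G must equal 6. So G=6.

Answer: D=9, F=5, G=6, H=8, N=1, Q=3, T=7, U=4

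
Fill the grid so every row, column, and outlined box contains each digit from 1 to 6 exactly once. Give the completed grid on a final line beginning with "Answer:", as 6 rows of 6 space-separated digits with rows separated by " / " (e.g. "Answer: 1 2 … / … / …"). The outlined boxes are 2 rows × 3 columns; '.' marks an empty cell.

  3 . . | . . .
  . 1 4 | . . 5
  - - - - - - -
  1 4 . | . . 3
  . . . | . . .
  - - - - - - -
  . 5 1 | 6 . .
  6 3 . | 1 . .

Step 1. [r2c5∈{2,3,6}] row 2 places 6 nowhere but r2c5. So r2c5=6.
Step 2. [r6c3∈{2}] r6c3 is down to just 2, so r6c3=2.
Step 3. [r6c6∈{4}] r6c6's peers cover all but 4 ⇒ r6c6=4.
Step 4. [r4c1∈{2,5}] 5 has one home in col 1: r4c1 ⇒ r4c1=5.
Step 5. [r4c2∈{2,6}] box 3 places 2 nowhere but r4c2 ⇒ r4c2=2.
Step 6. [r3c3∈{6}] r3c3 has the single candidate 6, so r3c3=6.
Step 7. [r5c6∈{2}] only 2 remains possible at r5c6, so r5c6=2.
Step 8. [r4c4∈{4}] nothing but 4 survives at r4c4 ⇒ r4c4=4.
Step 9. [r1c4∈{2}] only 2 remains possible at r1c4 ⇒ r1c4=2.
Step 10. [r4c5∈{1}] r4c5 is down to just 1 ⇒ r4c5=1.
Step 11. [r6c5∈{5}] r6c5 has the single candidate 5, so r6c5=5.
Step 12. [r2c1∈{2}] only 2 remains possible at r2c1 ⇒ r2c1=2.
Step 13. [r5c1∈{4}] r5c1's peers cover all but 4, so r5c1=4.
Step 14. [r5c5∈{3}] r5c5 has the single candidate 3, so r5c5=3.
Step 15. [r3c4∈{5}] r3c4 is down to just 5. So r3c4=5.
Step 16. [r2c4∈{3}] only 3 remains possible at r2c4 ⇒ r2c4=3.
Step 17. [r1c6∈{1}] only 1 remains possible at r1c6, so r1c6=1.
Step 18. [r3c5∈{2}] r3c5 is down to just 2. So r3c5=2.
Step 19. [r1c2∈{6}] r1c2 is down to just 6. So r1c2=6.
Step 20. [r1c5∈{4}] only 4 remains possible at r1c5, so r1c5=4.
Step 21. [r4c3∈{3}] r4c3 is down to just 3 ⇒ r4c3=3.
Step 22. [r1c3∈{5}] r1c3 has the single candidate 5. So r1c3=5.
Step 23. [r4c6∈{6}] r4c6's peers cover all but 6, so r4c6=6.

Answer: 3 6 5 2 4 1 / 2 1 4 3 6 5 / 1 4 6 5 2 3 / 5 2 3 4 1 6 / 4 5 1 6 3 2 / 6 3 2 1 5 4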